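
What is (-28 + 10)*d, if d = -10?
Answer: 180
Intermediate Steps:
(-28 + 10)*d = (-28 + 10)*(-10) = -18*(-10) = 180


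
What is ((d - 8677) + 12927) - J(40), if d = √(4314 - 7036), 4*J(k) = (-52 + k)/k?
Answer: 170003/40 + I*√2722 ≈ 4250.1 + 52.173*I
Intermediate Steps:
J(k) = (-52 + k)/(4*k) (J(k) = ((-52 + k)/k)/4 = (-52 + k)/(4*k))
d = I*√2722 (d = √(-2722) = I*√2722 ≈ 52.173*I)
((d - 8677) + 12927) - J(40) = ((I*√2722 - 8677) + 12927) - (-52 + 40)/(4*40) = ((-8677 + I*√2722) + 12927) - (-12)/(4*40) = (4250 + I*√2722) - 1*(-3/40) = (4250 + I*√2722) + 3/40 = 170003/40 + I*√2722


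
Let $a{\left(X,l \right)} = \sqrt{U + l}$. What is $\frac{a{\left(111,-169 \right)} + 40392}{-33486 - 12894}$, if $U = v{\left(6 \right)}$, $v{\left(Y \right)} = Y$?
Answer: $- \frac{3366}{3865} - \frac{i \sqrt{163}}{46380} \approx -0.87089 - 0.00027527 i$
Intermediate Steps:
$U = 6$
$a{\left(X,l \right)} = \sqrt{6 + l}$
$\frac{a{\left(111,-169 \right)} + 40392}{-33486 - 12894} = \frac{\sqrt{6 - 169} + 40392}{-33486 - 12894} = \frac{\sqrt{-163} + 40392}{-46380} = \left(i \sqrt{163} + 40392\right) \left(- \frac{1}{46380}\right) = \left(40392 + i \sqrt{163}\right) \left(- \frac{1}{46380}\right) = - \frac{3366}{3865} - \frac{i \sqrt{163}}{46380}$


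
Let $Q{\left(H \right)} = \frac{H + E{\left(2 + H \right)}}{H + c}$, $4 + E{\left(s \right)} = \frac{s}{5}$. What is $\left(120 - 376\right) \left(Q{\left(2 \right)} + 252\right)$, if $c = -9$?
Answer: $- \frac{2259456}{35} \approx -64556.0$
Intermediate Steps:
$E{\left(s \right)} = -4 + \frac{s}{5}$
$Q{\left(H \right)} = \frac{- \frac{18}{5} + \frac{6 H}{5}}{-9 + H}$ ($Q{\left(H \right)} = \frac{H + \left(-4 + \frac{2 + H}{5}\right)}{H - 9} = \frac{H + \left(-4 + \left(\frac{2}{5} + \frac{H}{5}\right)\right)}{-9 + H} = \frac{H + \left(- \frac{18}{5} + \frac{H}{5}\right)}{-9 + H} = \frac{- \frac{18}{5} + \frac{6 H}{5}}{-9 + H}$)
$\left(120 - 376\right) \left(Q{\left(2 \right)} + 252\right) = \left(120 - 376\right) \left(\frac{6 \left(-3 + 2\right)}{5 \left(-9 + 2\right)} + 252\right) = - 256 \left(\frac{6}{5} \frac{1}{-7} \left(-1\right) + 252\right) = - 256 \left(\frac{6}{5} \left(- \frac{1}{7}\right) \left(-1\right) + 252\right) = - 256 \left(\frac{6}{35} + 252\right) = \left(-256\right) \frac{8826}{35} = - \frac{2259456}{35}$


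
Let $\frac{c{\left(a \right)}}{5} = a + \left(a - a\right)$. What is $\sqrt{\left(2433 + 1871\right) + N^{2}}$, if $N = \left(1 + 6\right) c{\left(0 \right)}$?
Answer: $4 \sqrt{269} \approx 65.605$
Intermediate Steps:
$c{\left(a \right)} = 5 a$ ($c{\left(a \right)} = 5 \left(a + \left(a - a\right)\right) = 5 \left(a + 0\right) = 5 a$)
$N = 0$ ($N = \left(1 + 6\right) 5 \cdot 0 = 7 \cdot 0 = 0$)
$\sqrt{\left(2433 + 1871\right) + N^{2}} = \sqrt{\left(2433 + 1871\right) + 0^{2}} = \sqrt{4304 + 0} = \sqrt{4304} = 4 \sqrt{269}$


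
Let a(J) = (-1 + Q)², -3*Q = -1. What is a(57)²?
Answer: 16/81 ≈ 0.19753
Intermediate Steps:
Q = ⅓ (Q = -⅓*(-1) = ⅓ ≈ 0.33333)
a(J) = 4/9 (a(J) = (-1 + ⅓)² = (-⅔)² = 4/9)
a(57)² = (4/9)² = 16/81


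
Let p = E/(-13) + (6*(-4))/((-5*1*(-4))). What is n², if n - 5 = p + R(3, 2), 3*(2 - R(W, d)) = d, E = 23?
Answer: 430336/38025 ≈ 11.317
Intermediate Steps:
p = -193/65 (p = 23/(-13) + (6*(-4))/((-5*1*(-4))) = 23*(-1/13) - 24/((-5*(-4))) = -23/13 - 24/20 = -23/13 - 24*1/20 = -23/13 - 6/5 = -193/65 ≈ -2.9692)
R(W, d) = 2 - d/3
n = 656/195 (n = 5 + (-193/65 + (2 - ⅓*2)) = 5 + (-193/65 + (2 - ⅔)) = 5 + (-193/65 + 4/3) = 5 - 319/195 = 656/195 ≈ 3.3641)
n² = (656/195)² = 430336/38025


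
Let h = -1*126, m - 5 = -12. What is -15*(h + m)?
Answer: 1995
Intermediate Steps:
m = -7 (m = 5 - 12 = -7)
h = -126
-15*(h + m) = -15*(-126 - 7) = -15*(-133) = 1995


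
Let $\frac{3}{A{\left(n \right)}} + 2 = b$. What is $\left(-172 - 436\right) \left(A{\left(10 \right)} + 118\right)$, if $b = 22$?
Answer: $- \frac{359176}{5} \approx -71835.0$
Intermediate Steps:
$A{\left(n \right)} = \frac{3}{20}$ ($A{\left(n \right)} = \frac{3}{-2 + 22} = \frac{3}{20}$)
$\left(-172 - 436\right) \left(A{\left(10 \right)} + 118\right) = \left(-172 - 436\right) \left(\frac{3}{20} + 118\right) = \left(-172 - 436\right) \frac{2363}{20} = \left(-608\right) \frac{2363}{20} = - \frac{359176}{5}$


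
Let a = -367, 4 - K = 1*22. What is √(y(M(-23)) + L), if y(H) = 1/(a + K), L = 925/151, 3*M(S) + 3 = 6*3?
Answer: √20694548490/58135 ≈ 2.4745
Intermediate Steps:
M(S) = 5 (M(S) = -1 + (6*3)/3 = -1 + (⅓)*18 = -1 + 6 = 5)
K = -18 (K = 4 - 22 = -18)
L = 925/151 (L = 925*(1/151) = 925/151 ≈ 6.1258)
y(H) = -1/385 (y(H) = 1/(-367 - 18) = 1/(-385) = -1/385)
√(y(M(-23)) + L) = √(-1/385 + 925/151) = √(355974/58135) = √20694548490/58135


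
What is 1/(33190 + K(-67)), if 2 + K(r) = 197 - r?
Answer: 1/33452 ≈ 2.9894e-5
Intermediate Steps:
K(r) = 195 - r (K(r) = -2 + (197 - r) = 195 - r)
1/(33190 + K(-67)) = 1/(33190 + (195 - 1*(-67))) = 1/(33190 + (195 + 67)) = 1/(33190 + 262) = 1/33452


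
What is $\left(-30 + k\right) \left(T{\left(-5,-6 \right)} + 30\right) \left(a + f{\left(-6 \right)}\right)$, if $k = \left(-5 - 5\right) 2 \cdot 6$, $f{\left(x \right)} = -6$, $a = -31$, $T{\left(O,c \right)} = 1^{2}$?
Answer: $172050$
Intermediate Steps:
$T{\left(O,c \right)} = 1$
$k = -120$ ($k = \left(-10\right) 2 \cdot 6 = \left(-20\right) 6 = -120$)
$\left(-30 + k\right) \left(T{\left(-5,-6 \right)} + 30\right) \left(a + f{\left(-6 \right)}\right) = \left(-30 - 120\right) \left(1 + 30\right) \left(-31 - 6\right) = - 150 \cdot 31 \left(-37\right) = \left(-150\right) \left(-1147\right) = 172050$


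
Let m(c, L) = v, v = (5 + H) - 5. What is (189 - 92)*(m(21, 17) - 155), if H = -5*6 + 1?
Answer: -17848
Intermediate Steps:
H = -29 (H = -30 + 1 = -29)
v = -29 (v = (5 - 29) - 5 = -24 - 5 = -29)
m(c, L) = -29
(189 - 92)*(m(21, 17) - 155) = (189 - 92)*(-29 - 155) = 97*(-184) = -17848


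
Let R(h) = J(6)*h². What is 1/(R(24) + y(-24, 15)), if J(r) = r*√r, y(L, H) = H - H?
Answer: √6/20736 ≈ 0.00011813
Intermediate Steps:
y(L, H) = 0
J(r) = r^(3/2)
R(h) = 6*√6*h² (R(h) = 6^(3/2)*h² = (6*√6)*h² = 6*√6*h²)
1/(R(24) + y(-24, 15)) = 1/(6*√6*24² + 0) = 1/(6*√6*576 + 0) = 1/(3456*√6 + 0) = 1/(3456*√6) = √6/20736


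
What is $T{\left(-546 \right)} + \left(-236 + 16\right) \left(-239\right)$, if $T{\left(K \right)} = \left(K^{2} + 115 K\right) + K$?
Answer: $287360$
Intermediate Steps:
$T{\left(K \right)} = K^{2} + 116 K$
$T{\left(-546 \right)} + \left(-236 + 16\right) \left(-239\right) = - 546 \left(116 - 546\right) + \left(-236 + 16\right) \left(-239\right) = \left(-546\right) \left(-430\right) - -52580 = 234780 + 52580 = 287360$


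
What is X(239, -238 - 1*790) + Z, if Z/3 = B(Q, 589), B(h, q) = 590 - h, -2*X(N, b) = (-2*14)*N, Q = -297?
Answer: 6007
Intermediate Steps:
X(N, b) = 14*N (X(N, b) = -(-2*14)*N/2 = -(-14)*N = 14*N)
Z = 2661 (Z = 3*(590 - 1*(-297)) = 3*(590 + 297) = 3*887 = 2661)
X(239, -238 - 1*790) + Z = 14*239 + 2661 = 3346 + 2661 = 6007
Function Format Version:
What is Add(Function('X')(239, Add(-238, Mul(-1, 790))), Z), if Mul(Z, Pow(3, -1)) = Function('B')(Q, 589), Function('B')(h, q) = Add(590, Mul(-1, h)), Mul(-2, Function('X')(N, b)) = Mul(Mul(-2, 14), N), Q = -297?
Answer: 6007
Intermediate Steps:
Function('X')(N, b) = Mul(14, N) (Function('X')(N, b) = Mul(Rational(-1, 2), Mul(Mul(-2, 14), N)) = Mul(Rational(-1, 2), Mul(-28, N)) = Mul(14, N))
Z = 2661 (Z = Mul(3, Add(590, Mul(-1, -297))) = Mul(3, Add(590, 297)) = Mul(3, 887) = 2661)
Add(Function('X')(239, Add(-238, Mul(-1, 790))), Z) = Add(Mul(14, 239), 2661) = Add(3346, 2661) = 6007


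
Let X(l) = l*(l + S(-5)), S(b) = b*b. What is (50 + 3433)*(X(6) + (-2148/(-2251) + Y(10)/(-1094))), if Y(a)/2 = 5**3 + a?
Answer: 800714926179/1231297 ≈ 6.5030e+5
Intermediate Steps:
Y(a) = 250 + 2*a (Y(a) = 2*(5**3 + a) = 2*(125 + a) = 250 + 2*a)
S(b) = b**2
X(l) = l*(25 + l) (X(l) = l*(l + (-5)**2) = l*(l + 25) = l*(25 + l))
(50 + 3433)*(X(6) + (-2148/(-2251) + Y(10)/(-1094))) = (50 + 3433)*(6*(25 + 6) + (-2148/(-2251) + (250 + 2*10)/(-1094))) = 3483*(6*31 + (-2148*(-1/2251) + (250 + 20)*(-1/1094))) = 3483*(186 + (2148/2251 + 270*(-1/1094))) = 3483*(186 + (2148/2251 - 135/547)) = 3483*(186 + 871071/1231297) = 3483*(229892313/1231297) = 800714926179/1231297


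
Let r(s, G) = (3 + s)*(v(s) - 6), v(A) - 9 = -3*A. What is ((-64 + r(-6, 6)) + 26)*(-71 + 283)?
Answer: -21412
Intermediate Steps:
v(A) = 9 - 3*A
r(s, G) = (3 + s)*(3 - 3*s) (r(s, G) = (3 + s)*((9 - 3*s) - 6) = (3 + s)*(3 - 3*s))
((-64 + r(-6, 6)) + 26)*(-71 + 283) = ((-64 + (9 - 6*(-6) - 3*(-6)**2)) + 26)*(-71 + 283) = ((-64 + (9 + 36 - 3*36)) + 26)*212 = ((-64 + (9 + 36 - 108)) + 26)*212 = ((-64 - 63) + 26)*212 = (-127 + 26)*212 = -101*212 = -21412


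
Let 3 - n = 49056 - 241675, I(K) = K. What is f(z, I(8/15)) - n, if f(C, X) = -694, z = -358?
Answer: -193316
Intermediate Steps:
n = 192622 (n = 3 - (49056 - 241675) = 3 - 1*(-192619) = 3 + 192619 = 192622)
f(z, I(8/15)) - n = -694 - 1*192622 = -694 - 192622 = -193316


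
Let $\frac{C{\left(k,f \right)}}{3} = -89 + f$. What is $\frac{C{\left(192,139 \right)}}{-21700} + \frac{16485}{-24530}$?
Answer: $- \frac{361404}{532301} \approx -0.67895$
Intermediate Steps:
$C{\left(k,f \right)} = -267 + 3 f$ ($C{\left(k,f \right)} = 3 \left(-89 + f\right) = -267 + 3 f$)
$\frac{C{\left(192,139 \right)}}{-21700} + \frac{16485}{-24530} = \frac{-267 + 3 \cdot 139}{-21700} + \frac{16485}{-24530} = \left(-267 + 417\right) \left(- \frac{1}{21700}\right) + 16485 \left(- \frac{1}{24530}\right) = 150 \left(- \frac{1}{21700}\right) - \frac{3297}{4906} = - \frac{3}{434} - \frac{3297}{4906} = - \frac{361404}{532301}$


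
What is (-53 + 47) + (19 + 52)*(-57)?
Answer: -4053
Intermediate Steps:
(-53 + 47) + (19 + 52)*(-57) = -6 + 71*(-57) = -6 - 4047 = -4053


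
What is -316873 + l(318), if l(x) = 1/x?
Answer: -100765613/318 ≈ -3.1687e+5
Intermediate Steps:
-316873 + l(318) = -316873 + 1/318 = -100765613/318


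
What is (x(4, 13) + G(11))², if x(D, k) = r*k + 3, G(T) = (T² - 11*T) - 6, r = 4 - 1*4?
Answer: 9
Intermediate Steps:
r = 0 (r = 4 - 4 = 0)
G(T) = -6 + T² - 11*T
x(D, k) = 3 (x(D, k) = 0*k + 3 = 0 + 3 = 3)
(x(4, 13) + G(11))² = (3 + (-6 + 11² - 11*11))² = (3 + (-6 + 121 - 121))² = (3 - 6)² = (-3)² = 9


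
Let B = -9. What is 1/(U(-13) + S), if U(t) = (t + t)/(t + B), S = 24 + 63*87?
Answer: 11/60568 ≈ 0.00018161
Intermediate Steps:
S = 5505 (S = 24 + 5481 = 5505)
U(t) = 2*t/(-9 + t) (U(t) = (t + t)/(t - 9) = (2*t)/(-9 + t) = 2*t/(-9 + t))
1/(U(-13) + S) = 1/(2*(-13)/(-9 - 13) + 5505) = 1/(2*(-13)/(-22) + 5505) = 1/(2*(-13)*(-1/22) + 5505) = 1/(13/11 + 5505) = 1/(60568/11) = 11/60568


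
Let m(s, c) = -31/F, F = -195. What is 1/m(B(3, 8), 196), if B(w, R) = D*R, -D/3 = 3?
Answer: 195/31 ≈ 6.2903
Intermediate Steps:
D = -9 (D = -3*3 = -9)
B(w, R) = -9*R
m(s, c) = 31/195 (m(s, c) = -31/(-195) = -31*(-1/195) = 31/195)
1/m(B(3, 8), 196) = 1/(31/195) = 195/31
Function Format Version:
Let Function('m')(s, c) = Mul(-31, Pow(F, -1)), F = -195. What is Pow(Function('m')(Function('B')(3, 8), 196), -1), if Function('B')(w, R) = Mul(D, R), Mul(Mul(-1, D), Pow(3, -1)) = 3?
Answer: Rational(195, 31) ≈ 6.2903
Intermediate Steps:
D = -9 (D = Mul(-3, 3) = -9)
Function('B')(w, R) = Mul(-9, R)
Function('m')(s, c) = Rational(31, 195) (Function('m')(s, c) = Mul(-31, Pow(-195, -1)) = Mul(-31, Rational(-1, 195)) = Rational(31, 195))
Pow(Function('m')(Function('B')(3, 8), 196), -1) = Pow(Rational(31, 195), -1) = Rational(195, 31)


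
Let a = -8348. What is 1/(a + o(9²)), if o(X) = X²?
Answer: -1/1787 ≈ -0.00055960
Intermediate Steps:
1/(a + o(9²)) = 1/(-8348 + (9²)²) = 1/(-8348 + 81²) = 1/(-8348 + 6561) = 1/(-1787) = -1/1787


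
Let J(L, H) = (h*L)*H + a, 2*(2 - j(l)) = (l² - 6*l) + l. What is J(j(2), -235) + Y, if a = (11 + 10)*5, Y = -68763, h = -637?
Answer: 679817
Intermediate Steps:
a = 105 (a = 21*5 = 105)
j(l) = 2 - l²/2 + 5*l/2 (j(l) = 2 - ((l² - 6*l) + l)/2 = 2 - (l² - 5*l)/2 = 2 + (-l²/2 + 5*l/2) = 2 - l²/2 + 5*l/2)
J(L, H) = 105 - 637*H*L (J(L, H) = (-637*L)*H + 105 = -637*H*L + 105 = 105 - 637*H*L)
J(j(2), -235) + Y = (105 - 637*(-235)*(2 - ½*2² + (5/2)*2)) - 68763 = (105 - 637*(-235)*(2 - ½*4 + 5)) - 68763 = (105 - 637*(-235)*(2 - 2 + 5)) - 68763 = (105 - 637*(-235)*5) - 68763 = (105 + 748475) - 68763 = 748580 - 68763 = 679817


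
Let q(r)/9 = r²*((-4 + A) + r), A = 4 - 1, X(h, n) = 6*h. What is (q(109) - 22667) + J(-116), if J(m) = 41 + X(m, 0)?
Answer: 11525010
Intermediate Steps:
A = 3
q(r) = 9*r²*(-1 + r) (q(r) = 9*(r²*((-4 + 3) + r)) = 9*(r²*(-1 + r)) = 9*r²*(-1 + r))
J(m) = 41 + 6*m
(q(109) - 22667) + J(-116) = (9*109²*(-1 + 109) - 22667) + (41 + 6*(-116)) = (9*11881*108 - 22667) + (41 - 696) = (11548332 - 22667) - 655 = 11525665 - 655 = 11525010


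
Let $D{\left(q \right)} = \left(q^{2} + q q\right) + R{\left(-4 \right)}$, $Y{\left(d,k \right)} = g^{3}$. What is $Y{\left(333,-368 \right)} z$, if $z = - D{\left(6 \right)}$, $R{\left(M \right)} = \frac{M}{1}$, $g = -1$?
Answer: $68$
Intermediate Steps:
$R{\left(M \right)} = M$ ($R{\left(M \right)} = M 1 = M$)
$Y{\left(d,k \right)} = -1$ ($Y{\left(d,k \right)} = \left(-1\right)^{3} = -1$)
$D{\left(q \right)} = -4 + 2 q^{2}$ ($D{\left(q \right)} = \left(q^{2} + q q\right) - 4 = \left(q^{2} + q^{2}\right) - 4 = 2 q^{2} - 4 = -4 + 2 q^{2}$)
$z = -68$ ($z = - (-4 + 2 \cdot 6^{2}) = - (-4 + 2 \cdot 36) = - (-4 + 72) = \left(-1\right) 68 = -68$)
$Y{\left(333,-368 \right)} z = \left(-1\right) \left(-68\right) = 68$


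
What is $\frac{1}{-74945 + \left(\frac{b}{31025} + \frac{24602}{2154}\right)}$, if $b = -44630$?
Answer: $- \frac{6682785}{500774607422} \approx -1.3345 \cdot 10^{-5}$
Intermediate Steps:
$\frac{1}{-74945 + \left(\frac{b}{31025} + \frac{24602}{2154}\right)} = \frac{1}{-74945 + \left(- \frac{44630}{31025} + \frac{24602}{2154}\right)} = \frac{1}{-74945 + \left(\left(-44630\right) \frac{1}{31025} + 24602 \cdot \frac{1}{2154}\right)} = \frac{1}{-74945 + \left(- \frac{8926}{6205} + \frac{12301}{1077}\right)} = \frac{1}{-74945 + \frac{66714403}{6682785}} = \frac{1}{- \frac{500774607422}{6682785}} = - \frac{6682785}{500774607422}$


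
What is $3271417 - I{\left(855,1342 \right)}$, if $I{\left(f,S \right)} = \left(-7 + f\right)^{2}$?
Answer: $2552313$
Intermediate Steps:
$3271417 - I{\left(855,1342 \right)} = 3271417 - \left(-7 + 855\right)^{2} = 3271417 - 848^{2} = 3271417 - 719104 = 2552313$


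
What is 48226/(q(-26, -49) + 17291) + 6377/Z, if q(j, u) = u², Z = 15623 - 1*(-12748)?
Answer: 35566565/13301946 ≈ 2.6738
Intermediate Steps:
Z = 28371 (Z = 15623 + 12748 = 28371)
48226/(q(-26, -49) + 17291) + 6377/Z = 48226/((-49)² + 17291) + 6377/28371 = 48226/(2401 + 17291) + 6377*(1/28371) = 48226/19692 + 911/4053 = 48226*(1/19692) + 911/4053 = 24113/9846 + 911/4053 = 35566565/13301946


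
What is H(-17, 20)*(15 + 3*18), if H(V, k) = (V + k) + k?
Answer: 1587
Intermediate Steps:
H(V, k) = V + 2*k
H(-17, 20)*(15 + 3*18) = (-17 + 2*20)*(15 + 3*18) = (-17 + 40)*(15 + 54) = 23*69 = 1587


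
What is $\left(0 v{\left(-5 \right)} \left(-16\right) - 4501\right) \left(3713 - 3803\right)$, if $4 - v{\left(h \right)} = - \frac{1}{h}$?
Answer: $405090$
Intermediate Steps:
$v{\left(h \right)} = 4 + \frac{1}{h}$ ($v{\left(h \right)} = 4 - - \frac{1}{h} = 4 + \frac{1}{h}$)
$\left(0 v{\left(-5 \right)} \left(-16\right) - 4501\right) \left(3713 - 3803\right) = \left(0 \left(4 + \frac{1}{-5}\right) \left(-16\right) - 4501\right) \left(3713 - 3803\right) = \left(0 \left(4 - \frac{1}{5}\right) \left(-16\right) - 4501\right) \left(-90\right) = \left(0 \cdot \frac{19}{5} \left(-16\right) - 4501\right) \left(-90\right) = \left(0 \left(-16\right) - 4501\right) \left(-90\right) = \left(0 - 4501\right) \left(-90\right) = \left(-4501\right) \left(-90\right) = 405090$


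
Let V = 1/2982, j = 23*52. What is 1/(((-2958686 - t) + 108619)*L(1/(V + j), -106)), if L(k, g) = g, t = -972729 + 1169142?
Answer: 1/322926880 ≈ 3.0967e-9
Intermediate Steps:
j = 1196
V = 1/2982 ≈ 0.00033535
t = 196413
1/(((-2958686 - t) + 108619)*L(1/(V + j), -106)) = 1/(((-2958686 - 1*196413) + 108619)*(-106)) = -1/106/((-2958686 - 196413) + 108619) = -1/106/(-3155099 + 108619) = -1/106/(-3046480) = -1/3046480*(-1/106) = 1/322926880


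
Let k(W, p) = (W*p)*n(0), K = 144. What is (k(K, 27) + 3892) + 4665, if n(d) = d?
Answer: 8557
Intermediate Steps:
k(W, p) = 0 (k(W, p) = (W*p)*0 = 0)
(k(K, 27) + 3892) + 4665 = (0 + 3892) + 4665 = 3892 + 4665 = 8557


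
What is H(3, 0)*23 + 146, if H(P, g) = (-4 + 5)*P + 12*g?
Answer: 215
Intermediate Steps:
H(P, g) = P + 12*g (H(P, g) = 1*P + 12*g = P + 12*g)
H(3, 0)*23 + 146 = (3 + 12*0)*23 + 146 = (3 + 0)*23 + 146 = 3*23 + 146 = 69 + 146 = 215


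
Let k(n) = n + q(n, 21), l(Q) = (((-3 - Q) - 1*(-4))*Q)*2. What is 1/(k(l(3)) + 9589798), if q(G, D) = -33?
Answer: 1/9589753 ≈ 1.0428e-7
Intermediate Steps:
l(Q) = 2*Q*(1 - Q) (l(Q) = (((-3 - Q) + 4)*Q)*2 = ((1 - Q)*Q)*2 = (Q*(1 - Q))*2 = 2*Q*(1 - Q))
k(n) = -33 + n (k(n) = n - 33 = -33 + n)
1/(k(l(3)) + 9589798) = 1/((-33 + 2*3*(1 - 1*3)) + 9589798) = 1/((-33 + 2*3*(1 - 3)) + 9589798) = 1/((-33 + 2*3*(-2)) + 9589798) = 1/((-33 - 12) + 9589798) = 1/(-45 + 9589798) = 1/9589753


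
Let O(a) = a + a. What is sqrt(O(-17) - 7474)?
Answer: 2*I*sqrt(1877) ≈ 86.649*I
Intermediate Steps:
O(a) = 2*a
sqrt(O(-17) - 7474) = sqrt(2*(-17) - 7474) = sqrt(-34 - 7474) = sqrt(-7508) = 2*I*sqrt(1877)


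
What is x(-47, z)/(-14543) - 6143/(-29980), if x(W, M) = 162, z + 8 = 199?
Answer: 84480889/435999140 ≈ 0.19376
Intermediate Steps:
z = 191 (z = -8 + 199 = 191)
x(-47, z)/(-14543) - 6143/(-29980) = 162/(-14543) - 6143/(-29980) = 162*(-1/14543) - 6143*(-1/29980) = -162/14543 + 6143/29980 = 84480889/435999140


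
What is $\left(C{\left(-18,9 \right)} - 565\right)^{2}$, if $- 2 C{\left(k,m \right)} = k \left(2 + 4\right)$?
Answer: $261121$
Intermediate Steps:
$C{\left(k,m \right)} = - 3 k$ ($C{\left(k,m \right)} = - \frac{k \left(2 + 4\right)}{2} = - \frac{k 6}{2} = - \frac{6 k}{2} = - 3 k$)
$\left(C{\left(-18,9 \right)} - 565\right)^{2} = \left(\left(-3\right) \left(-18\right) - 565\right)^{2} = \left(54 - 565\right)^{2} = \left(-511\right)^{2} = 261121$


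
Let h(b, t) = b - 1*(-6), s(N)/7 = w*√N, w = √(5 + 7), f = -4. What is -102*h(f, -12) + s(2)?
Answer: -204 + 14*√6 ≈ -169.71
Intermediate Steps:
w = 2*√3 (w = √12 = 2*√3 ≈ 3.4641)
s(N) = 14*√3*√N (s(N) = 7*((2*√3)*√N) = 7*(2*√3*√N) = 14*√3*√N)
h(b, t) = 6 + b (h(b, t) = b + 6 = 6 + b)
-102*h(f, -12) + s(2) = -102*(6 - 4) + 14*√3*√2 = -102*2 + 14*√6 = -204 + 14*√6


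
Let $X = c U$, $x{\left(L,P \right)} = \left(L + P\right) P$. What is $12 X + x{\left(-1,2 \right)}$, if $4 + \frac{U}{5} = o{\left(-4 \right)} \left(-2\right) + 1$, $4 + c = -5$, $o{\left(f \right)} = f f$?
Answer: $18902$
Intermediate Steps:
$o{\left(f \right)} = f^{2}$
$c = -9$ ($c = -4 - 5 = -9$)
$x{\left(L,P \right)} = P \left(L + P\right)$
$U = -175$ ($U = -20 + 5 \left(\left(-4\right)^{2} \left(-2\right) + 1\right) = -20 + 5 \left(16 \left(-2\right) + 1\right) = -20 + 5 \left(-32 + 1\right) = -20 + 5 \left(-31\right) = -20 - 155 = -175$)
$X = 1575$ ($X = \left(-9\right) \left(-175\right) = 1575$)
$12 X + x{\left(-1,2 \right)} = 12 \cdot 1575 + 2 \left(-1 + 2\right) = 18900 + 2 \cdot 1 = 18900 + 2 = 18902$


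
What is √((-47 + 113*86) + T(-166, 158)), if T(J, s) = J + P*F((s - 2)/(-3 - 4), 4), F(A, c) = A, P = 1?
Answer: √464653/7 ≈ 97.379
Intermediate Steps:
T(J, s) = 2/7 + J - s/7 (T(J, s) = J + 1*((s - 2)/(-3 - 4)) = J + 1*((-2 + s)/(-7)) = J + 1*((-2 + s)*(-⅐)) = J + 1*(2/7 - s/7) = J + (2/7 - s/7) = 2/7 + J - s/7)
√((-47 + 113*86) + T(-166, 158)) = √((-47 + 113*86) + (2/7 - 166 - ⅐*158)) = √((-47 + 9718) + (2/7 - 166 - 158/7)) = √(9671 - 1318/7) = √(66379/7) = √464653/7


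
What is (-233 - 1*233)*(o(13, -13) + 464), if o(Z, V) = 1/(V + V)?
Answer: -2810679/13 ≈ -2.1621e+5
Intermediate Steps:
o(Z, V) = 1/(2*V)
(-233 - 1*233)*(o(13, -13) + 464) = (-233 - 1*233)*((1/2)/(-13) + 464) = (-233 - 233)*((1/2)*(-1/13) + 464) = -466*(-1/26 + 464) = -466*12063/26 = -2810679/13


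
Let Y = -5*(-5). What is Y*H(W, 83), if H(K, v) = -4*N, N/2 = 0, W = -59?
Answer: 0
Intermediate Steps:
N = 0 (N = 2*0 = 0)
H(K, v) = 0 (H(K, v) = -4*0 = 0)
Y = 25
Y*H(W, 83) = 25*0 = 0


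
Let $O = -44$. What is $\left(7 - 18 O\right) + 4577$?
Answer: $5376$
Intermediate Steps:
$\left(7 - 18 O\right) + 4577 = \left(7 - -792\right) + 4577 = \left(7 + 792\right) + 4577 = 799 + 4577 = 5376$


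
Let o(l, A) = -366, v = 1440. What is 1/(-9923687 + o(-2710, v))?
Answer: -1/9924053 ≈ -1.0077e-7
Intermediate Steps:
1/(-9923687 + o(-2710, v)) = 1/(-9923687 - 366) = 1/(-9924053) = -1/9924053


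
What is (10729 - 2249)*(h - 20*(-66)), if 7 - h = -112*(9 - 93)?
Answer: -68526880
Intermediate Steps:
h = -9401 (h = 7 - (-112)*(9 - 93) = 7 - (-112)*(-84) = 7 - 1*9408 = 7 - 9408 = -9401)
(10729 - 2249)*(h - 20*(-66)) = (10729 - 2249)*(-9401 - 20*(-66)) = 8480*(-9401 + 1320) = 8480*(-8081) = -68526880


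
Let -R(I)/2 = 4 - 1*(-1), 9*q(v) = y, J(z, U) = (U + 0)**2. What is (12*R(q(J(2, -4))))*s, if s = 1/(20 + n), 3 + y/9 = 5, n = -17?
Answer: -40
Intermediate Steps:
y = 18 (y = -27 + 9*5 = -27 + 45 = 18)
J(z, U) = U**2
q(v) = 2 (q(v) = (1/9)*18 = 2)
R(I) = -10 (R(I) = -2*(4 - 1*(-1)) = -2*(4 + 1) = -2*5 = -10)
s = 1/3 (s = 1/(20 - 17) = 1/3 ≈ 0.33333)
(12*R(q(J(2, -4))))*s = (12*(-10))*(1/3) = -120*1/3 = -40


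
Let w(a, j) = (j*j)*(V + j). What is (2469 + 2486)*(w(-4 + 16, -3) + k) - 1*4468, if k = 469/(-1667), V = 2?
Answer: -84111916/1667 ≈ -50457.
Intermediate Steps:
k = -469/1667 (k = 469*(-1/1667) = -469/1667 ≈ -0.28134)
w(a, j) = j²*(2 + j) (w(a, j) = (j*j)*(2 + j) = j²*(2 + j))
(2469 + 2486)*(w(-4 + 16, -3) + k) - 1*4468 = (2469 + 2486)*((-3)²*(2 - 3) - 469/1667) - 1*4468 = 4955*(9*(-1) - 469/1667) - 4468 = 4955*(-9 - 469/1667) - 4468 = 4955*(-15472/1667) - 4468 = -76663760/1667 - 4468 = -84111916/1667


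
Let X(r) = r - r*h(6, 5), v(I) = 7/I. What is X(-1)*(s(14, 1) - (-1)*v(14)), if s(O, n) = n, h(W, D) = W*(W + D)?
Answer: 195/2 ≈ 97.500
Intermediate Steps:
h(W, D) = W*(D + W)
X(r) = -65*r (X(r) = r - r*6*(5 + 6) = r - r*6*11 = r - r*66 = r - 66*r = -65*r)
X(-1)*(s(14, 1) - (-1)*v(14)) = (-65*(-1))*(1 - (-1)*7/14) = 65*(1 - (-1)*7*(1/14)) = 65*(1 - (-1)/2) = 65*(1 - 1*(-½)) = 65*(1 + ½) = 65*(3/2) = 195/2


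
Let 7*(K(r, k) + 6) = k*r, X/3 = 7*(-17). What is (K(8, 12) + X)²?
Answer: 5978025/49 ≈ 1.2200e+5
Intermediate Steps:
X = -357 (X = 3*(7*(-17)) = 3*(-119) = -357)
K(r, k) = -6 + k*r/7 (K(r, k) = -6 + (k*r)/7 = -6 + k*r/7)
(K(8, 12) + X)² = ((-6 + (⅐)*12*8) - 357)² = ((-6 + 96/7) - 357)² = (54/7 - 357)² = (-2445/7)² = 5978025/49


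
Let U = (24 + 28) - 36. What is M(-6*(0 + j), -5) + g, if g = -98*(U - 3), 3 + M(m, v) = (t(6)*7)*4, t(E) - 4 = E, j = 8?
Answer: -997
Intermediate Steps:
t(E) = 4 + E
M(m, v) = 277 (M(m, v) = -3 + ((4 + 6)*7)*4 = -3 + (10*7)*4 = -3 + 70*4 = -3 + 280 = 277)
U = 16 (U = 52 - 36 = 16)
g = -1274 (g = -98*(16 - 3) = -98*13 = -1274)
M(-6*(0 + j), -5) + g = 277 - 1274 = -997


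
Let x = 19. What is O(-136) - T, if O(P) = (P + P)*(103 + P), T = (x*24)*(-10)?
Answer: 13536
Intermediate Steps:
T = -4560 (T = (19*24)*(-10) = 456*(-10) = -4560)
O(P) = 2*P*(103 + P) (O(P) = (2*P)*(103 + P) = 2*P*(103 + P))
O(-136) - T = 2*(-136)*(103 - 136) - 1*(-4560) = 2*(-136)*(-33) + 4560 = 8976 + 4560 = 13536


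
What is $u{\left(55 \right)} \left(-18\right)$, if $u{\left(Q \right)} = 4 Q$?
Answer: $-3960$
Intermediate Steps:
$u{\left(55 \right)} \left(-18\right) = 4 \cdot 55 \left(-18\right) = 220 \left(-18\right) = -3960$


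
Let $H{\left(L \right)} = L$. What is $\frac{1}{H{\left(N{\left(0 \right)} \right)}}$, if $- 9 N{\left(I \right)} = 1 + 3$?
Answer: $- \frac{9}{4} \approx -2.25$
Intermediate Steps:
$N{\left(I \right)} = - \frac{4}{9}$ ($N{\left(I \right)} = - \frac{1 + 3}{9} = \left(- \frac{1}{9}\right) 4 = - \frac{4}{9}$)
$\frac{1}{H{\left(N{\left(0 \right)} \right)}} = \frac{1}{- \frac{4}{9}} = - \frac{9}{4}$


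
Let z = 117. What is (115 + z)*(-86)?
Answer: -19952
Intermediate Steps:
(115 + z)*(-86) = (115 + 117)*(-86) = 232*(-86) = -19952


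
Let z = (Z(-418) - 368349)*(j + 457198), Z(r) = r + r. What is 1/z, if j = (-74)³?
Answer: -1/19188021190 ≈ -5.2116e-11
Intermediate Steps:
Z(r) = 2*r
j = -405224
z = -19188021190 (z = (2*(-418) - 368349)*(-405224 + 457198) = (-836 - 368349)*51974 = -369185*51974 = -19188021190)
1/z = 1/(-19188021190) = -1/19188021190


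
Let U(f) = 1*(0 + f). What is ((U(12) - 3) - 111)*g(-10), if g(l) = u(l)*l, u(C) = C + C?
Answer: -20400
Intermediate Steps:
u(C) = 2*C
g(l) = 2*l² (g(l) = (2*l)*l = 2*l²)
U(f) = f (U(f) = 1*f = f)
((U(12) - 3) - 111)*g(-10) = ((12 - 3) - 111)*(2*(-10)²) = (9 - 111)*(2*100) = -102*200 = -20400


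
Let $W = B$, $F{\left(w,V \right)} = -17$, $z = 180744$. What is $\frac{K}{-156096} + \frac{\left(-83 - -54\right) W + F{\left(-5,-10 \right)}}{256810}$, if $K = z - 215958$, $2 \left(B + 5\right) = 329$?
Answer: $\frac{138643861}{668116896} \approx 0.20751$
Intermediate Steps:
$B = \frac{319}{2}$ ($B = -5 + \frac{1}{2} \cdot 329 = -5 + \frac{329}{2} = \frac{319}{2} \approx 159.5$)
$W = \frac{319}{2} \approx 159.5$
$K = -35214$ ($K = 180744 - 215958 = -35214$)
$\frac{K}{-156096} + \frac{\left(-83 - -54\right) W + F{\left(-5,-10 \right)}}{256810} = - \frac{35214}{-156096} + \frac{\left(-83 - -54\right) \frac{319}{2} - 17}{256810} = \left(-35214\right) \left(- \frac{1}{156096}\right) + \left(\left(-83 + 54\right) \frac{319}{2} - 17\right) \frac{1}{256810} = \frac{5869}{26016} + \left(\left(-29\right) \frac{319}{2} - 17\right) \frac{1}{256810} = \frac{5869}{26016} + \left(- \frac{9251}{2} - 17\right) \frac{1}{256810} = \frac{5869}{26016} - \frac{1857}{102724} = \frac{138643861}{668116896}$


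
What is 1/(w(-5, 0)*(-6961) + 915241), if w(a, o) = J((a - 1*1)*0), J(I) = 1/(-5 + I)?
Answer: 5/4583166 ≈ 1.0909e-6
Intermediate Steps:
w(a, o) = -1/5 (w(a, o) = 1/(-5 + (a - 1*1)*0) = 1/(-5 + (a - 1)*0) = 1/(-5 + (-1 + a)*0) = 1/(-5 + 0) = 1/(-5) = -1/5)
1/(w(-5, 0)*(-6961) + 915241) = 1/(-1/5*(-6961) + 915241) = 1/(6961/5 + 915241) = 1/(4583166/5) = 5/4583166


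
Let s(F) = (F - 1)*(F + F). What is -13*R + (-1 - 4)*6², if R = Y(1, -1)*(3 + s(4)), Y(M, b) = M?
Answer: -531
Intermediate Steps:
s(F) = 2*F*(-1 + F) (s(F) = (-1 + F)*(2*F) = 2*F*(-1 + F))
R = 27 (R = 1*(3 + 2*4*(-1 + 4)) = 1*(3 + 2*4*3) = 1*(3 + 24) = 1*27 = 27)
-13*R + (-1 - 4)*6² = -13*27 + (-1 - 4)*6² = -351 - 5*36 = -351 - 180 = -531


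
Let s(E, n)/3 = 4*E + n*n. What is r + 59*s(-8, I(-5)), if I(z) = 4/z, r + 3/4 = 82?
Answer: -546947/100 ≈ -5469.5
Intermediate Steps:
r = 325/4 (r = -3/4 + 82 = 325/4 ≈ 81.250)
s(E, n) = 3*n**2 + 12*E (s(E, n) = 3*(4*E + n*n) = 3*(4*E + n**2) = 3*(n**2 + 4*E) = 3*n**2 + 12*E)
r + 59*s(-8, I(-5)) = 325/4 + 59*(3*(4/(-5))**2 + 12*(-8)) = 325/4 + 59*(3*(4*(-1/5))**2 - 96) = 325/4 + 59*(3*(-4/5)**2 - 96) = 325/4 + 59*(3*(16/25) - 96) = 325/4 + 59*(48/25 - 96) = 325/4 + 59*(-2352/25) = 325/4 - 138768/25 = -546947/100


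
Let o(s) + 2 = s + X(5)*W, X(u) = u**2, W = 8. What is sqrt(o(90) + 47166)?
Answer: sqrt(47454) ≈ 217.84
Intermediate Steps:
o(s) = 198 + s (o(s) = -2 + (s + 5**2*8) = -2 + (s + 25*8) = -2 + (s + 200) = -2 + (200 + s) = 198 + s)
sqrt(o(90) + 47166) = sqrt((198 + 90) + 47166) = sqrt(288 + 47166) = sqrt(47454)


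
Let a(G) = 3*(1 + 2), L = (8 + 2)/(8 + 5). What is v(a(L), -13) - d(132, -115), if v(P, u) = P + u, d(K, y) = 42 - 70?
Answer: 24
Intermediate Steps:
d(K, y) = -28
L = 10/13 ≈ 0.76923
a(G) = 9 (a(G) = 3*3 = 9)
v(a(L), -13) - d(132, -115) = (9 - 13) - 1*(-28) = -4 + 28 = 24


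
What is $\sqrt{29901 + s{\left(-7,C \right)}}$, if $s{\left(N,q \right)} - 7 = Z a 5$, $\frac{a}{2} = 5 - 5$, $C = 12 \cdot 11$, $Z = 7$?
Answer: $2 \sqrt{7477} \approx 172.94$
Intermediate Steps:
$C = 132$
$a = 0$ ($a = 2 \left(5 - 5\right) = 2 \cdot 0 = 0$)
$s{\left(N,q \right)} = 7$ ($s{\left(N,q \right)} = 7 + 7 \cdot 0 \cdot 5 = 7 + 0 \cdot 5 = 7 + 0 = 7$)
$\sqrt{29901 + s{\left(-7,C \right)}} = \sqrt{29901 + 7} = \sqrt{29908} = 2 \sqrt{7477}$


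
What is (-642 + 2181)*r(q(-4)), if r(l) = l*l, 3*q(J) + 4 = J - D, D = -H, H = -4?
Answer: 24624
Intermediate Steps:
D = 4 (D = -1*(-4) = 4)
q(J) = -8/3 + J/3 (q(J) = -4/3 + (J - 1*4)/3 = -4/3 + (J - 4)/3 = -4/3 + (-4 + J)/3 = -4/3 + (-4/3 + J/3) = -8/3 + J/3)
r(l) = l²
(-642 + 2181)*r(q(-4)) = (-642 + 2181)*(-8/3 + (⅓)*(-4))² = 1539*(-8/3 - 4/3)² = 1539*(-4)² = 1539*16 = 24624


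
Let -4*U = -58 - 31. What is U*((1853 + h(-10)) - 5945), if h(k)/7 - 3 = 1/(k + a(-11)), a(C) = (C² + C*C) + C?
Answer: -20017969/221 ≈ -90579.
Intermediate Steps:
U = 89/4 (U = -(-58 - 31)/4 = -¼*(-89) = 89/4 ≈ 22.250)
a(C) = C + 2*C² (a(C) = (C² + C²) + C = 2*C² + C = C + 2*C²)
h(k) = 21 + 7/(231 + k) (h(k) = 21 + 7/(k - 11*(1 + 2*(-11))) = 21 + 7/(k - 11*(1 - 22)) = 21 + 7/(k - 11*(-21)) = 21 + 7/(k + 231) = 21 + 7/(231 + k))
U*((1853 + h(-10)) - 5945) = 89*((1853 + 7*(694 + 3*(-10))/(231 - 10)) - 5945)/4 = 89*((1853 + 7*(694 - 30)/221) - 5945)/4 = 89*((1853 + 7*(1/221)*664) - 5945)/4 = 89*((1853 + 4648/221) - 5945)/4 = 89*(414161/221 - 5945)/4 = (89/4)*(-899684/221) = -20017969/221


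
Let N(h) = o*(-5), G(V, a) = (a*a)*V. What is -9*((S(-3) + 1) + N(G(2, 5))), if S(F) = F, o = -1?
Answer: -27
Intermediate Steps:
G(V, a) = V*a² (G(V, a) = a²*V = V*a²)
N(h) = 5 (N(h) = -1*(-5) = 5)
-9*((S(-3) + 1) + N(G(2, 5))) = -9*((-3 + 1) + 5) = -9*(-2 + 5) = -9*3 = -27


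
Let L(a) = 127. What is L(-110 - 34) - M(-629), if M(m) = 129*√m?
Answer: 127 - 129*I*√629 ≈ 127.0 - 3235.3*I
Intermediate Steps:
L(-110 - 34) - M(-629) = 127 - 129*√(-629) = 127 - 129*I*√629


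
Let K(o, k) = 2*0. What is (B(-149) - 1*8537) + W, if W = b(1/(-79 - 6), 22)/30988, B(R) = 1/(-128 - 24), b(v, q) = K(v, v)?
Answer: -1297625/152 ≈ -8537.0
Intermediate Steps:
K(o, k) = 0
b(v, q) = 0
B(R) = -1/152 (B(R) = 1/(-152) = -1/152)
W = 0 (W = 0/30988 = 0*(1/30988) = 0)
(B(-149) - 1*8537) + W = (-1/152 - 1*8537) + 0 = (-1/152 - 8537) + 0 = -1297625/152 + 0 = -1297625/152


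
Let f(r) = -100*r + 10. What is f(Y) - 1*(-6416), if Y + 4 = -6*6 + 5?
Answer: 9926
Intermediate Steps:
Y = -35 (Y = -4 + (-6*6 + 5) = -4 + (-36 + 5) = -4 - 31 = -35)
f(r) = 10 - 100*r
f(Y) - 1*(-6416) = (10 - 100*(-35)) - 1*(-6416) = (10 + 3500) + 6416 = 3510 + 6416 = 9926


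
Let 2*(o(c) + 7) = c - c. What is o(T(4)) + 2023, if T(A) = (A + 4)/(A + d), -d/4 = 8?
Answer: 2016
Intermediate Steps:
d = -32 (d = -4*8 = -32)
T(A) = (4 + A)/(-32 + A) (T(A) = (A + 4)/(A - 32) = (4 + A)/(-32 + A))
o(c) = -7 (o(c) = -7 + (c - c)/2 = -7 + (½)*0 = -7 + 0 = -7)
o(T(4)) + 2023 = -7 + 2023 = 2016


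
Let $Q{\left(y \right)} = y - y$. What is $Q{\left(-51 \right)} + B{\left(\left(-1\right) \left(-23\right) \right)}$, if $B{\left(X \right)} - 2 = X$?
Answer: $25$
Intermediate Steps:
$B{\left(X \right)} = 2 + X$
$Q{\left(y \right)} = 0$
$Q{\left(-51 \right)} + B{\left(\left(-1\right) \left(-23\right) \right)} = 0 + \left(2 - -23\right) = 0 + \left(2 + 23\right) = 0 + 25 = 25$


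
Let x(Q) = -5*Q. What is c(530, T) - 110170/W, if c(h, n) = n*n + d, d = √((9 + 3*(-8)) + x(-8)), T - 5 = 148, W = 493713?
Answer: 11559686012/493713 ≈ 23414.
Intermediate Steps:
T = 153 (T = 5 + 148 = 153)
d = 5 (d = √((9 + 3*(-8)) - 5*(-8)) = √((9 - 24) + 40) = √(-15 + 40) = √25 = 5)
c(h, n) = 5 + n² (c(h, n) = n*n + 5 = n² + 5 = 5 + n²)
c(530, T) - 110170/W = (5 + 153²) - 110170/493713 = (5 + 23409) - 110170*1/493713 = 23414 - 110170/493713 = 11559686012/493713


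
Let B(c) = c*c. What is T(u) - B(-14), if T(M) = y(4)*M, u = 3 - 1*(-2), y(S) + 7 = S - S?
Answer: -231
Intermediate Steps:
y(S) = -7 (y(S) = -7 + (S - S) = -7 + 0 = -7)
B(c) = c²
u = 5 (u = 3 + 2 = 5)
T(M) = -7*M
T(u) - B(-14) = -7*5 - 1*(-14)² = -35 - 1*196 = -35 - 196 = -231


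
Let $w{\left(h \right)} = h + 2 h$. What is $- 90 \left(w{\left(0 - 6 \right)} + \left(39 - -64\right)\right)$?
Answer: $-7650$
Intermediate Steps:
$w{\left(h \right)} = 3 h$
$- 90 \left(w{\left(0 - 6 \right)} + \left(39 - -64\right)\right) = - 90 \left(3 \left(0 - 6\right) + \left(39 - -64\right)\right) = - 90 \left(3 \left(0 - 6\right) + \left(39 + 64\right)\right) = - 90 \left(3 \left(-6\right) + 103\right) = - 90 \left(-18 + 103\right) = \left(-90\right) 85 = -7650$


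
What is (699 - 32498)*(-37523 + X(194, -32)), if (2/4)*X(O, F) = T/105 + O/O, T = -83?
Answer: 125283957929/105 ≈ 1.1932e+9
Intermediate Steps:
X(O, F) = 44/105 (X(O, F) = 2*(-83/105 + O/O) = 2*(-83*1/105 + 1) = 2*(-83/105 + 1) = 2*(22/105) = 44/105)
(699 - 32498)*(-37523 + X(194, -32)) = (699 - 32498)*(-37523 + 44/105) = -31799*(-3939871/105) = 125283957929/105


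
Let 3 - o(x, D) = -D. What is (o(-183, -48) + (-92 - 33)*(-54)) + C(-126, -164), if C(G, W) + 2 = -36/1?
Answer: 6667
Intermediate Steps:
o(x, D) = 3 + D (o(x, D) = 3 - (-1)*D = 3 + D)
C(G, W) = -38 (C(G, W) = -2 - 36/1 = -2 + 1*(-36) = -2 - 36 = -38)
(o(-183, -48) + (-92 - 33)*(-54)) + C(-126, -164) = ((3 - 48) + (-92 - 33)*(-54)) - 38 = (-45 - 125*(-54)) - 38 = (-45 + 6750) - 38 = 6705 - 38 = 6667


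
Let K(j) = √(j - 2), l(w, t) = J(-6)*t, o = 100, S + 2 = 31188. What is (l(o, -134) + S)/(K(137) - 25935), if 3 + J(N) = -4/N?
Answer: -81691792/67262409 - 47248*√15/336312045 ≈ -1.2151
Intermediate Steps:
S = 31186 (S = -2 + 31188 = 31186)
J(N) = -3 - 4/N
l(w, t) = -7*t/3 (l(w, t) = (-3 - 4/(-6))*t = (-3 - 4*(-⅙))*t = (-3 + ⅔)*t = -7*t/3)
K(j) = √(-2 + j)
(l(o, -134) + S)/(K(137) - 25935) = (-7/3*(-134) + 31186)/(√(-2 + 137) - 25935) = (938/3 + 31186)/(√135 - 25935) = 94496/(3*(3*√15 - 25935)) = 94496/(3*(-25935 + 3*√15))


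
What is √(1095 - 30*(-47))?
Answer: √2505 ≈ 50.050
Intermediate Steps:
√(1095 - 30*(-47)) = √(1095 + 1410) = √2505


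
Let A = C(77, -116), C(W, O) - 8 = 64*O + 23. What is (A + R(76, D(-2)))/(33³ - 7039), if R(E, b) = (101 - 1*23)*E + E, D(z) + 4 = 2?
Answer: -1389/28898 ≈ -0.048066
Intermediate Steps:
D(z) = -2 (D(z) = -4 + 2 = -2)
C(W, O) = 31 + 64*O (C(W, O) = 8 + (64*O + 23) = 8 + (23 + 64*O) = 31 + 64*O)
R(E, b) = 79*E (R(E, b) = (101 - 23)*E + E = 78*E + E = 79*E)
A = -7393 (A = 31 + 64*(-116) = 31 - 7424 = -7393)
(A + R(76, D(-2)))/(33³ - 7039) = (-7393 + 79*76)/(33³ - 7039) = (-7393 + 6004)/(35937 - 7039) = -1389/28898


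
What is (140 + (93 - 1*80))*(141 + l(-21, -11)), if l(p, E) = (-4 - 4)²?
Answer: 31365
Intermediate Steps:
l(p, E) = 64 (l(p, E) = (-8)² = 64)
(140 + (93 - 1*80))*(141 + l(-21, -11)) = (140 + (93 - 1*80))*(141 + 64) = (140 + (93 - 80))*205 = (140 + 13)*205 = 153*205 = 31365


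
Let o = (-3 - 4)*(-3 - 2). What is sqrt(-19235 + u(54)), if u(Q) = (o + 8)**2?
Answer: I*sqrt(17386) ≈ 131.86*I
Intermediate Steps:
o = 35 (o = -7*(-5) = 35)
u(Q) = 1849 (u(Q) = (35 + 8)**2 = 43**2 = 1849)
sqrt(-19235 + u(54)) = sqrt(-19235 + 1849) = sqrt(-17386) = I*sqrt(17386)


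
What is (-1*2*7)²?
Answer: 196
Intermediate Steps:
(-1*2*7)² = (-2*7)² = (-14)² = 196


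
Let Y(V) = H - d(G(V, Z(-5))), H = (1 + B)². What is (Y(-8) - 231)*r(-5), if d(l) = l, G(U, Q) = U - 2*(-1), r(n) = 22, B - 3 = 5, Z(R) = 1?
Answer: -3168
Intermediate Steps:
B = 8 (B = 3 + 5 = 8)
G(U, Q) = 2 + U (G(U, Q) = U + 2 = 2 + U)
H = 81 (H = (1 + 8)² = 9² = 81)
Y(V) = 79 - V (Y(V) = 81 - (2 + V) = 81 + (-2 - V) = 79 - V)
(Y(-8) - 231)*r(-5) = ((79 - 1*(-8)) - 231)*22 = ((79 + 8) - 231)*22 = (87 - 231)*22 = -144*22 = -3168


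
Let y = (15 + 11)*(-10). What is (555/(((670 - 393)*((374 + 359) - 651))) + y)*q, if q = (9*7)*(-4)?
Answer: 744040710/11357 ≈ 65514.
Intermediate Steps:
q = -252 (q = 63*(-4) = -252)
y = -260 (y = 26*(-10) = -260)
(555/(((670 - 393)*((374 + 359) - 651))) + y)*q = (555/(((670 - 393)*((374 + 359) - 651))) - 260)*(-252) = (555/((277*(733 - 651))) - 260)*(-252) = (555/((277*82)) - 260)*(-252) = (555/22714 - 260)*(-252) = -5905085/22714*(-252) = 744040710/11357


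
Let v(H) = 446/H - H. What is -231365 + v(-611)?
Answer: -140991140/611 ≈ -2.3075e+5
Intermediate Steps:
v(H) = -H + 446/H
-231365 + v(-611) = -231365 + (-1*(-611) + 446/(-611)) = -231365 + (611 + 446*(-1/611)) = -231365 + (611 - 446/611) = -231365 + 372875/611 = -140991140/611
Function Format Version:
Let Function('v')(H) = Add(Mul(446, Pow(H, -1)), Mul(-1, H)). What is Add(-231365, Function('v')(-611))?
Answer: Rational(-140991140, 611) ≈ -2.3075e+5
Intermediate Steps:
Function('v')(H) = Add(Mul(-1, H), Mul(446, Pow(H, -1)))
Add(-231365, Function('v')(-611)) = Add(-231365, Add(Mul(-1, -611), Mul(446, Pow(-611, -1)))) = Add(-231365, Add(611, Mul(446, Rational(-1, 611)))) = Add(-231365, Add(611, Rational(-446, 611))) = Add(-231365, Rational(372875, 611)) = Rational(-140991140, 611)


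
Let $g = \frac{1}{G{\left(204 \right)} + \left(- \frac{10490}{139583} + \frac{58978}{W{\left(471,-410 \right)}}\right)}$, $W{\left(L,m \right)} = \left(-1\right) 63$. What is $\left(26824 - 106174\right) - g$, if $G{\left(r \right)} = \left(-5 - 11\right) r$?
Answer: $- \frac{2930849254181271}{36935718500} \approx -79350.0$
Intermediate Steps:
$W{\left(L,m \right)} = -63$
$G{\left(r \right)} = - 16 r$
$g = - \frac{8793729}{36935718500}$ ($g = \frac{1}{\left(-16\right) 204 + \left(- \frac{10490}{139583} + \frac{58978}{-63}\right)} = \frac{1}{-3264 + \left(\left(-10490\right) \frac{1}{139583} + 58978 \left(- \frac{1}{63}\right)\right)} = \frac{1}{-3264 - \frac{8232987044}{8793729}} = \frac{1}{- \frac{36935718500}{8793729}} = - \frac{8793729}{36935718500} \approx -0.00023808$)
$\left(26824 - 106174\right) - g = \left(26824 - 106174\right) - - \frac{8793729}{36935718500} = -79350 + \frac{8793729}{36935718500} = - \frac{2930849254181271}{36935718500}$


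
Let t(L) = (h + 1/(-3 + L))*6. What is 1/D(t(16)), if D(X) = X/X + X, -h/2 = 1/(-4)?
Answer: 13/58 ≈ 0.22414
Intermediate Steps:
h = 1/2 (h = -2/(-4) = -2*(-1/4) = 1/2 ≈ 0.50000)
t(L) = 3 + 6/(-3 + L) (t(L) = (1/2 + 1/(-3 + L))*6 = 3 + 6/(-3 + L))
D(X) = 1 + X
1/D(t(16)) = 1/(1 + 3*(-1 + 16)/(-3 + 16)) = 1/(1 + 3*15/13) = 1/(1 + 3*(1/13)*15) = 1/(1 + 45/13) = 1/(58/13) = 13/58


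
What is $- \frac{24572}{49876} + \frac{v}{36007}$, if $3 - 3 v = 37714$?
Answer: $- \frac{1133791462}{1346913849} \approx -0.84177$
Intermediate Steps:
$v = - \frac{37711}{3}$ ($v = 1 - \frac{37714}{3} = - \frac{37711}{3} \approx -12570.0$)
$- \frac{24572}{49876} + \frac{v}{36007} = - \frac{24572}{49876} - \frac{37711}{3 \cdot 36007} = \left(-24572\right) \frac{1}{49876} - \frac{37711}{108021} = - \frac{6143}{12469} - \frac{37711}{108021} = - \frac{1133791462}{1346913849}$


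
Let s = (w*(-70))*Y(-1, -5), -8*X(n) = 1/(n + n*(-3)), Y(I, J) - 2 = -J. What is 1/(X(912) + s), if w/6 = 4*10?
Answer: -14592/1716019199 ≈ -8.5034e-6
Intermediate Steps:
Y(I, J) = 2 - J
X(n) = 1/(16*n) (X(n) = -1/(8*(n + n*(-3))) = -1/(8*(n - 3*n)) = -(-1/(2*n))/8 = -(-1)/(16*n) = 1/(16*n))
w = 240 (w = 6*(4*10) = 6*40 = 240)
s = -117600 (s = (240*(-70))*(2 - 1*(-5)) = -16800*(2 + 5) = -16800*7 = -117600)
1/(X(912) + s) = 1/((1/16)/912 - 117600) = 1/((1/16)*(1/912) - 117600) = 1/(1/14592 - 117600) = 1/(-1716019199/14592) = -14592/1716019199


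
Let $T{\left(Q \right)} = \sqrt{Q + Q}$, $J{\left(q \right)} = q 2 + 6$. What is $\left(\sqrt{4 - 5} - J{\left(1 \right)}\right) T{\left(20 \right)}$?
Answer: $2 \sqrt{10} \left(-8 + i\right) \approx -50.596 + 6.3246 i$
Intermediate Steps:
$J{\left(q \right)} = 6 + 2 q$ ($J{\left(q \right)} = 2 q + 6 = 6 + 2 q$)
$T{\left(Q \right)} = \sqrt{2} \sqrt{Q}$ ($T{\left(Q \right)} = \sqrt{2 Q} = \sqrt{2} \sqrt{Q}$)
$\left(\sqrt{4 - 5} - J{\left(1 \right)}\right) T{\left(20 \right)} = \left(\sqrt{4 - 5} - \left(6 + 2 \cdot 1\right)\right) \sqrt{2} \sqrt{20} = \left(\sqrt{-1} - \left(6 + 2\right)\right) \sqrt{2} \cdot 2 \sqrt{5} = \left(i - 8\right) 2 \sqrt{10} = \left(-8 + i\right) 2 \sqrt{10} = 2 \sqrt{10} \left(-8 + i\right)$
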